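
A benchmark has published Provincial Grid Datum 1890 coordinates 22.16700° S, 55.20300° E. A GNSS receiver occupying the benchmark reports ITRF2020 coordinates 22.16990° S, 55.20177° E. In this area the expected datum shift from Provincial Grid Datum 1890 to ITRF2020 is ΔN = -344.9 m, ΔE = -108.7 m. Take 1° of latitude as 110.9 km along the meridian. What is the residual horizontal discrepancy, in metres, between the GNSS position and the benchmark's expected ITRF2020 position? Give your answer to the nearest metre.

29 m

Observed coordinate differences: Δφ = -0.00290°, Δλ = -0.00123°.
Converting to metres (1° lat = 110900 m, cos φ = 0.926088): observed ΔN = -321.6 m, observed ΔE = -126.3 m.
Subtracting the expected shift leaves a residual of -321.6 − (-344.9) = 23.3 m north and -126.3 − (-108.7) = -17.6 m east.
Residual distance = √(23.3² + (-17.6)²) = 29.2 m.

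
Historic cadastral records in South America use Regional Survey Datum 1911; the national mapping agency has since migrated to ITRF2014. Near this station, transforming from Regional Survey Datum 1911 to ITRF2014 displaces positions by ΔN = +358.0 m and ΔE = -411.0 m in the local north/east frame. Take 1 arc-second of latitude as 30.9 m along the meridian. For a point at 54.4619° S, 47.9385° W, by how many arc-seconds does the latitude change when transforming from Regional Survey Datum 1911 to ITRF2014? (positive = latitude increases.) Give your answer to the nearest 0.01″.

1″ of latitude = 30.90 m, so Δφ = 358.0 / 30.90 = 11.586″.

Δφ = 11.59″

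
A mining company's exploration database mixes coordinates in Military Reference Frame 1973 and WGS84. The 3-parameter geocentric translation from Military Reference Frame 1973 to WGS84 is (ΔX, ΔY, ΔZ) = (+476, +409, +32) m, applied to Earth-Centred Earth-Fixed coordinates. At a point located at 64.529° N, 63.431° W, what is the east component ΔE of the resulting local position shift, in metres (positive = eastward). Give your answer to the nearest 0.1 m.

ΔE = 608.7 m

The local east axis at (φ, λ) is (−sin λ, cos λ, 0), so ΔE = −sin(-63.431°)·476 + cos(-63.431°)·409 = 608.67 m.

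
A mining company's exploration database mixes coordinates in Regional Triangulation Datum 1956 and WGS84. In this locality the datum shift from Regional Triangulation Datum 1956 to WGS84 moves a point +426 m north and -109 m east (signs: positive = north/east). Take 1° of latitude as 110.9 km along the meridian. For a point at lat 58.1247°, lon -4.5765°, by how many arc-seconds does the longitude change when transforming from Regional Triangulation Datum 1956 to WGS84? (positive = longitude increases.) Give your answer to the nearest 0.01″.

At latitude 58.1247°, cos φ = 0.528072.
1° of longitude at this latitude = 110.9 × cos φ = 58.56 km, so Δλ = -109.0 / 58563.2 = -0.0018612° = -6.700″.

Δλ = -6.70″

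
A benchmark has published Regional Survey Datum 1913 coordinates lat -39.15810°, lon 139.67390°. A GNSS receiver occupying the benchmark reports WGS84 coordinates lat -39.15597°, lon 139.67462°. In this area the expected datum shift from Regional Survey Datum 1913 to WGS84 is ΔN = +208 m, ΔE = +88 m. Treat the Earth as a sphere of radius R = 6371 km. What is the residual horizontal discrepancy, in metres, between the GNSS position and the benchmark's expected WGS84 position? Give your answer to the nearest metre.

Observed coordinate differences: Δφ = +0.00213°, Δλ = +0.00072°.
Converting to metres (1° lat = 111195 m, cos φ = 0.775406): observed ΔN = 236.8 m, observed ΔE = 62.1 m.
Subtracting the expected shift leaves a residual of 236.8 − (208) = 28.8 m north and 62.1 − (88) = -25.9 m east.
Residual distance = √(28.8² + (-25.9)²) = 38.8 m.

39 m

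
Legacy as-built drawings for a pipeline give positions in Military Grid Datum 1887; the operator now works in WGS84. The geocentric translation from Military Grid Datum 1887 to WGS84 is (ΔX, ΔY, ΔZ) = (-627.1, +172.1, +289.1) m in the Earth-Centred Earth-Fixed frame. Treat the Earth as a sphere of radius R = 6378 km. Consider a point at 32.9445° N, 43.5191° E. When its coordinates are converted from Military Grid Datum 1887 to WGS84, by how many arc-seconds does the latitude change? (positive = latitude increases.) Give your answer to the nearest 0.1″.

sin φ = 0.543826, cos φ = 0.839198, sin λ = 0.688596, cos λ = 0.725145.
North component: ΔN = −sin φ cos λ·ΔX − sin φ sin λ·ΔY + cos φ·ΔZ = −(0.543826)(0.725145)(-627.1) − (0.543826)(0.688596)(172.1) + (0.839198)(289.1) = 425.46 m.
1° of latitude spans πR/180 = 111317 m, so Δφ = 425.46 / 111317 × 3600 = 13.760″.

Δφ = 13.8″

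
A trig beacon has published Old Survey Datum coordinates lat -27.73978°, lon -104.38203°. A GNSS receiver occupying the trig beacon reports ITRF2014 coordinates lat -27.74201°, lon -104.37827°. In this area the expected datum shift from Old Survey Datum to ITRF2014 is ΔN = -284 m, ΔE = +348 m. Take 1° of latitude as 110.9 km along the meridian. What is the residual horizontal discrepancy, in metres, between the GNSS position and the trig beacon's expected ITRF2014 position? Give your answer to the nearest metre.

Observed coordinate differences: Δφ = -0.00223°, Δλ = +0.00376°.
Converting to metres (1° lat = 110900 m, cos φ = 0.885071): observed ΔN = -247.3 m, observed ΔE = 369.1 m.
Subtracting the expected shift leaves a residual of -247.3 − (-284) = 36.7 m north and 369.1 − (348) = 21.1 m east.
Residual distance = √(36.7² + 21.1²) = 42.3 m.

42 m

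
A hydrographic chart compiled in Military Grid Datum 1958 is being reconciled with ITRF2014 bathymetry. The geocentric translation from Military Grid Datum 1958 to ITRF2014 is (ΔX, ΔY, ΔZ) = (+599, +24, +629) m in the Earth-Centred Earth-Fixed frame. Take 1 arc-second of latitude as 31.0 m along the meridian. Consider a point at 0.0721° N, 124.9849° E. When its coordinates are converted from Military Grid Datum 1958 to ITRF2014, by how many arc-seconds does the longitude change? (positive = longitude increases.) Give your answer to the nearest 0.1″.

Δλ = -16.3″

sin φ = 0.001258, cos φ = 0.999999, sin λ = 0.819303, cos λ = -0.573361.
East component: ΔE = −sin λ·ΔX + cos λ·ΔY = −(0.819303)(599) + (-0.573361)(24) = -504.52 m.
1° of latitude spans 3600 × 31.00 = 111600 m; at latitude φ, 1° of longitude spans that × cos φ = 111599.9 m, so Δλ = -504.52 / 111599.9 × 3600 = -16.275″.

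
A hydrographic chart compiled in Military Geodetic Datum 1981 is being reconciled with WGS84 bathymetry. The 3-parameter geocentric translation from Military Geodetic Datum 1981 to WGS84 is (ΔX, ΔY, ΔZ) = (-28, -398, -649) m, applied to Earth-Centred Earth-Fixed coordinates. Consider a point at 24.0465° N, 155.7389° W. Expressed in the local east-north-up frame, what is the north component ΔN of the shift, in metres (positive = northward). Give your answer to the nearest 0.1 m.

ΔN = -669.7 m

The local north axis is (−sin φ cos λ, −sin φ sin λ, cos φ), giving ΔN = -10.402 − 66.637 − 592.677 = -669.72 m.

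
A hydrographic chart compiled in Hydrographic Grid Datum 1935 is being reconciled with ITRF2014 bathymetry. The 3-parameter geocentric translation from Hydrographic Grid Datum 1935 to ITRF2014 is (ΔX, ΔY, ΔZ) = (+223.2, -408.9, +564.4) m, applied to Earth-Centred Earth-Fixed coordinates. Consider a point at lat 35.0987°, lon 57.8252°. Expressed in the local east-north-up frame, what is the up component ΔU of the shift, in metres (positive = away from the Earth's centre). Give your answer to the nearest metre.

At φ = 35.0987°, λ = 57.8252°: sin φ = 0.574987, cos φ = 0.818163, sin λ = 0.846427, cos λ = 0.532504.
ΔU = cos φ cos λ·ΔX + cos φ sin λ·ΔY + sin φ·ΔZ = (0.818163)(0.532504)(223.2) + (0.818163)(0.846427)(-408.9) + (0.574987)(564.4) = 138.60 m.

ΔU = 139 m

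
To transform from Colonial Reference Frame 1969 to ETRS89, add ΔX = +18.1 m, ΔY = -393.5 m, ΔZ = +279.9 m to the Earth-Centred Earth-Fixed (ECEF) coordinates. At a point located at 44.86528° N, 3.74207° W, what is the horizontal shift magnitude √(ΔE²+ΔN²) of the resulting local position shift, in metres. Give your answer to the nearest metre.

426 m

At φ = 44.86528°, λ = -3.74207°: sin φ = 0.705442, cos φ = 0.708767, sin λ = -0.065265, cos λ = 0.997868.
ΔE = −sin λ·ΔX + cos λ·ΔY = −(-0.065265)·(18.1) + (0.997868)·(-393.5) = -391.48 m.
ΔN = −sin φ cos λ·ΔX − sin φ sin λ·ΔY + cos φ·ΔZ = −(0.705442)(0.997868)(18.1) − (0.705442)(-0.065265)(-393.5) + (0.708767)(279.9) = 167.53 m.
Horizontal magnitude = √(ΔE² + ΔN²) = √((-391.48)² + 167.53²) = 425.82 m.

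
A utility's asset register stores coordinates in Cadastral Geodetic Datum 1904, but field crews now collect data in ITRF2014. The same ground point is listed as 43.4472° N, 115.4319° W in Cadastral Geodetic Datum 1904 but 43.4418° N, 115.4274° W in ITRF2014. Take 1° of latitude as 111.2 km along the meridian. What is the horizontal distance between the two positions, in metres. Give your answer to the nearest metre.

702 m

Δφ = 43.4418° − 43.4472° = -0.0054°; Δλ = -115.4274° − -115.4319° = +0.0045°.
ΔN = Δφ × 111200 = -600.5 m; ΔE = Δλ × 111200 × cos(43.4472°) = +0.0045 × 111200 × 0.726008 = 363.3 m.
Distance = √(ΔE² + ΔN²) = √(363.3² + (-600.5)²) = 701.8 m.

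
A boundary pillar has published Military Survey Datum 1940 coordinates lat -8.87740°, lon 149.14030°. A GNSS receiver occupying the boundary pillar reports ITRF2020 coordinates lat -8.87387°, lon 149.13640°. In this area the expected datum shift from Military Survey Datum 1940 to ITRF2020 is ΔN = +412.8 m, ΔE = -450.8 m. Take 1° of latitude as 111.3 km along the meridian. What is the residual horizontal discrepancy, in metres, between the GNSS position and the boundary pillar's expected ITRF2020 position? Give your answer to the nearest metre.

Observed coordinate differences: Δφ = +0.00353°, Δλ = -0.00390°.
Converting to metres (1° lat = 111300 m, cos φ = 0.988021): observed ΔN = 392.9 m, observed ΔE = -428.9 m.
Subtracting the expected shift leaves a residual of 392.9 − (412.8) = -19.9 m north and -428.9 − (-450.8) = 21.9 m east.
Residual distance = √((-19.9)² + 21.9²) = 29.6 m.

30 m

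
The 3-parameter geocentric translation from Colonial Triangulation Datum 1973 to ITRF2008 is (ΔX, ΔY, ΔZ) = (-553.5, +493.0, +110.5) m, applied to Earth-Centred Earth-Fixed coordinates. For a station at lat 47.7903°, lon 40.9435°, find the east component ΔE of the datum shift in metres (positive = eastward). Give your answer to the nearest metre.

The local east axis at (φ, λ) is (−sin λ, cos λ, 0), so ΔE = −sin(40.9435°)·(-553.5) + cos(40.9435°)·493.0 = 735.11 m.

ΔE = 735 m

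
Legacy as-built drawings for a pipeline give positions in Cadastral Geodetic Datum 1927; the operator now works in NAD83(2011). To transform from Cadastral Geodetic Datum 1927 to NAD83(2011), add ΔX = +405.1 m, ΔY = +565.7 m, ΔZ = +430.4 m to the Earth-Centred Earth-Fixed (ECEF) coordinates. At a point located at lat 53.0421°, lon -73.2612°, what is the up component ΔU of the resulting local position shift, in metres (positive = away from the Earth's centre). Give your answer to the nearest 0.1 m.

ΔU = 88.4 m

At φ = 53.0421°, λ = -73.2612°: sin φ = 0.799077, cos φ = 0.601228, sin λ = -0.957628, cos λ = 0.288009.
ΔU = cos φ cos λ·ΔX + cos φ sin λ·ΔY + sin φ·ΔZ = (0.601228)(0.288009)(405.1) + (0.601228)(-0.957628)(565.7) + (0.799077)(430.4) = 88.37 m.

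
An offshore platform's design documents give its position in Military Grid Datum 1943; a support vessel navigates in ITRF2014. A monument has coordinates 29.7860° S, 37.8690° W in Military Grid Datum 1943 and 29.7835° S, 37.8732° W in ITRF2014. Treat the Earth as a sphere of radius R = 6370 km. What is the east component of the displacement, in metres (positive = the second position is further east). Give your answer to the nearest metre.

ΔE = -405 m

Δφ = -29.7835° − -29.7860° = +0.0025°; Δλ = -37.8732° − -37.8690° = -0.0042°.
1° along a meridian = πR/180 = 111177 m.
ΔN = Δφ × 111177 = 277.9 m; ΔE = Δλ × 111177 × cos(-29.7860°) = -0.0042 × 111177 × 0.867887 = -405.3 m.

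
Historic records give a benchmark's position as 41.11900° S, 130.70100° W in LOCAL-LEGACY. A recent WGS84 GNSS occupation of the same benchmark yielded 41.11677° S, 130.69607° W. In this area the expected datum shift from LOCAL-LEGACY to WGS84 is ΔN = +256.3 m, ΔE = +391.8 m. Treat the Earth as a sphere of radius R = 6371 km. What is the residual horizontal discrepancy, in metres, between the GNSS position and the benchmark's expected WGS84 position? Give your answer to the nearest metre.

Observed coordinate differences: Δφ = +0.00223°, Δλ = +0.00493°.
Converting to metres (1° lat = 111195 m, cos φ = 0.753345): observed ΔN = 248.0 m, observed ΔE = 413.0 m.
Subtracting the expected shift leaves a residual of 248.0 − (256.3) = -8.3 m north and 413.0 − (391.8) = 21.2 m east.
Residual distance = √((-8.3)² + 21.2²) = 22.8 m.

23 m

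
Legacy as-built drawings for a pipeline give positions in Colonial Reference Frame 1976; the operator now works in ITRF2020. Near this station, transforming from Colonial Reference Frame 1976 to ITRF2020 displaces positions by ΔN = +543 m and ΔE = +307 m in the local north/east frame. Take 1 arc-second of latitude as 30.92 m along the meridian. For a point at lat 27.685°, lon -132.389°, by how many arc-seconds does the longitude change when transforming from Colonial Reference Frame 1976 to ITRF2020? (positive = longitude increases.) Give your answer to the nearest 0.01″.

Δλ = 11.21″

At latitude 27.685°, cos φ = 0.885515.
1″ of longitude at this latitude = 30.92 × cos φ = 27.3801 m, so Δλ = 307.0 / 27.3801 = 11.213″.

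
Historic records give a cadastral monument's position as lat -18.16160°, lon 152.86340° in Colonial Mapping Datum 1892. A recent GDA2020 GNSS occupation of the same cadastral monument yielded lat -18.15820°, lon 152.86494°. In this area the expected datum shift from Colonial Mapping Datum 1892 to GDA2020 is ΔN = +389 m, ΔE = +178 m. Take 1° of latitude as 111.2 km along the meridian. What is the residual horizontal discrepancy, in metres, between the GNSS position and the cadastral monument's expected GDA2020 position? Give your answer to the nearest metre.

Observed coordinate differences: Δφ = +0.00340°, Δλ = +0.00154°.
Converting to metres (1° lat = 111200 m, cos φ = 0.950181): observed ΔN = 378.1 m, observed ΔE = 162.7 m.
Subtracting the expected shift leaves a residual of 378.1 − (389) = -10.9 m north and 162.7 − (178) = -15.3 m east.
Residual distance = √((-10.9)² + (-15.3)²) = 18.8 m.

19 m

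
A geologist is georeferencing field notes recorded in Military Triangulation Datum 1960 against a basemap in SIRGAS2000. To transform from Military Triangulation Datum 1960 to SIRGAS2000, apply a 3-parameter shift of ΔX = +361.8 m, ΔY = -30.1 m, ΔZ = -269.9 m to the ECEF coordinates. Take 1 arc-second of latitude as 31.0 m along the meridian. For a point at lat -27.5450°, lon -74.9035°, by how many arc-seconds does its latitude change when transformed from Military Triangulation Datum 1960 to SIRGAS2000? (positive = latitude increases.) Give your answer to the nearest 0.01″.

Δφ = -5.88″

sin φ = -0.462445, cos φ = 0.886648, sin λ = -0.965489, cos λ = 0.260446.
North component: ΔN = −sin φ cos λ·ΔX − sin φ sin λ·ΔY + cos φ·ΔZ = −(-0.462445)(0.260446)(361.8) − (-0.462445)(-0.965489)(-30.1) + (0.886648)(-269.9) = -182.29 m.
1° of latitude spans 3600 × 31.00 = 111600 m, so Δφ = -182.29 / 111600 × 3600 = -5.880″.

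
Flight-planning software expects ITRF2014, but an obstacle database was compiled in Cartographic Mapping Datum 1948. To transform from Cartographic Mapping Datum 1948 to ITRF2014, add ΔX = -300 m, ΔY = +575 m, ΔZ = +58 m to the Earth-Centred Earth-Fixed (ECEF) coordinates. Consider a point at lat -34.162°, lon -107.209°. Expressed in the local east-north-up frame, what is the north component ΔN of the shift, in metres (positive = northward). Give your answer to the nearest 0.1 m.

At φ = -34.162°, λ = -107.209°: sin φ = -0.561535, cos φ = 0.827453, sin λ = -0.955232, cos λ = -0.295858.
ΔN = −sin φ cos λ·ΔX − sin φ sin λ·ΔY + cos φ·ΔZ = −(-0.561535)(-0.295858)(-300) − (-0.561535)(-0.955232)(575) + (0.827453)(58) = -210.59 m.

ΔN = -210.6 m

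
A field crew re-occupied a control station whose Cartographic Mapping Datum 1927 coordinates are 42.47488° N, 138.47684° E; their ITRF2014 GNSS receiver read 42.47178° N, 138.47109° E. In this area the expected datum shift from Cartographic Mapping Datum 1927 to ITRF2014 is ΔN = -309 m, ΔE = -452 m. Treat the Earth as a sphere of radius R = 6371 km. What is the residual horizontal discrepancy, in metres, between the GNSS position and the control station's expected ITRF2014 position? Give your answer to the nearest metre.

41 m

Observed coordinate differences: Δφ = -0.00310°, Δλ = -0.00575°.
Converting to metres (1° lat = 111195 m, cos φ = 0.737573): observed ΔN = -344.7 m, observed ΔE = -471.6 m.
Subtracting the expected shift leaves a residual of -344.7 − (-309) = -35.7 m north and -471.6 − (-452) = -19.6 m east.
Residual distance = √((-35.7)² + (-19.6)²) = 40.7 m.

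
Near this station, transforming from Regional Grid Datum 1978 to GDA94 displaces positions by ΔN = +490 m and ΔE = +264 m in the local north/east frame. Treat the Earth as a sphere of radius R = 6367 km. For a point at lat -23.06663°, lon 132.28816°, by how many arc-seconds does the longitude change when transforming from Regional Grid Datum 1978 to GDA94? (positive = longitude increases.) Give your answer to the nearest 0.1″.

Δλ = 9.3″

At latitude -23.06663°, cos φ = 0.920050.
One radian of longitude at latitude φ spans R cos φ, so Δλ = ΔE / (R cos φ) = 264.0 / (6367000 × 0.920050) = 4.5067e-05 rad = 9.296″.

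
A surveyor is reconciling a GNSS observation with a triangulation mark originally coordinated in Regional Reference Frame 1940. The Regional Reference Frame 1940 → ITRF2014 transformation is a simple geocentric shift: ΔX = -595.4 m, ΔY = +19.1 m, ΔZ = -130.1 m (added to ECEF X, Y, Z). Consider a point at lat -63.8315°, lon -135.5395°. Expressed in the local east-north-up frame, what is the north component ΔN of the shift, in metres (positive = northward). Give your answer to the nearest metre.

ΔN = 312 m

The local north axis is (−sin φ cos λ, −sin φ sin λ, cos φ), giving ΔN = 381.399 − 12.007 − 57.376 = 312.02 m.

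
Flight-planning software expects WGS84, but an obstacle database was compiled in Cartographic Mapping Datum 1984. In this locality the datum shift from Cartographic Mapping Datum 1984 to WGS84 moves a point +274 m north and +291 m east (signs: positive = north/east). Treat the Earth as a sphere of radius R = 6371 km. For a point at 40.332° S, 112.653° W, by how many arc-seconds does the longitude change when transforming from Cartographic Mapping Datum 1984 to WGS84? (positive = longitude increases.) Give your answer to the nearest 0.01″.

At latitude -40.332°, cos φ = 0.762307.
One radian of longitude at latitude φ spans R cos φ, so Δλ = ΔE / (R cos φ) = 291.0 / (6371000 × 0.762307) = 5.9918e-05 rad = 12.359″.

Δλ = 12.36″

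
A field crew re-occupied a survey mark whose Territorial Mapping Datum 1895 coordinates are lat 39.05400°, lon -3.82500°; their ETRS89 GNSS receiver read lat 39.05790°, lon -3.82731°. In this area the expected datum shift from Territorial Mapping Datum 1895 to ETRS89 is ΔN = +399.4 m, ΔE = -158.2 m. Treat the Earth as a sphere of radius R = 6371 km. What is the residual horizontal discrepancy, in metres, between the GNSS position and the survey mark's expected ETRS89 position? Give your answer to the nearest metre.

54 m

Observed coordinate differences: Δφ = +0.00390°, Δλ = -0.00231°.
Converting to metres (1° lat = 111195 m, cos φ = 0.776552): observed ΔN = 433.7 m, observed ΔE = -199.5 m.
Subtracting the expected shift leaves a residual of 433.7 − (399.4) = 34.3 m north and -199.5 − (-158.2) = -41.3 m east.
Residual distance = √(34.3² + (-41.3)²) = 53.6 m.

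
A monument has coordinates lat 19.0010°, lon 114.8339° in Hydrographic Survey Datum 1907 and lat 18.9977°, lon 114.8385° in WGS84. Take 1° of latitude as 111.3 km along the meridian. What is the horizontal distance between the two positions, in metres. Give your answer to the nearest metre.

608 m

Δφ = 18.9977° − 19.0010° = -0.0033°; Δλ = 114.8385° − 114.8339° = +0.0046°.
ΔN = Δφ × 111300 = -367.3 m; ΔE = Δλ × 111300 × cos(19.0010°) = +0.0046 × 111300 × 0.945513 = 484.1 m.
Distance = √(ΔE² + ΔN²) = √(484.1² + (-367.3)²) = 607.7 m.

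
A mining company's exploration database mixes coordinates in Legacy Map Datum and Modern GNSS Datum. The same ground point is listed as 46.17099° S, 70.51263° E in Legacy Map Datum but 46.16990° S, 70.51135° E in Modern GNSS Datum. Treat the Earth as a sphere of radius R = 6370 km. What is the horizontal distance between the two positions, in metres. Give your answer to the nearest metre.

Δφ = -46.16990° − -46.17099° = +0.00109°; Δλ = 70.51135° − 70.51263° = -0.00128°.
1° along a meridian = πR/180 = 111177 m.
ΔN = Δφ × 111177 = 121.2 m; ΔE = Δλ × 111177 × cos(-46.17099°) = -0.00128 × 111177 × 0.692509 = -98.5 m.
Distance = √(ΔE² + ΔN²) = √((-98.5)² + 121.2²) = 156.2 m.

156 m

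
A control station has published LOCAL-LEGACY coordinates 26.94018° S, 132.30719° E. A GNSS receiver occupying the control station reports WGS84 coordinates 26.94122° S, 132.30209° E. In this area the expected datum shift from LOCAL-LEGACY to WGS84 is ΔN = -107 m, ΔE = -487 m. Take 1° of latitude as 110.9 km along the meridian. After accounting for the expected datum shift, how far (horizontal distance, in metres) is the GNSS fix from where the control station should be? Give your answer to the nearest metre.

19 m

Observed coordinate differences: Δφ = -0.00104°, Δλ = -0.00510°.
Converting to metres (1° lat = 110900 m, cos φ = 0.891480): observed ΔN = -115.3 m, observed ΔE = -504.2 m.
Subtracting the expected shift leaves a residual of -115.3 − (-107) = -8.3 m north and -504.2 − (-487) = -17.2 m east.
Residual distance = √((-8.3)² + (-17.2)²) = 19.1 m.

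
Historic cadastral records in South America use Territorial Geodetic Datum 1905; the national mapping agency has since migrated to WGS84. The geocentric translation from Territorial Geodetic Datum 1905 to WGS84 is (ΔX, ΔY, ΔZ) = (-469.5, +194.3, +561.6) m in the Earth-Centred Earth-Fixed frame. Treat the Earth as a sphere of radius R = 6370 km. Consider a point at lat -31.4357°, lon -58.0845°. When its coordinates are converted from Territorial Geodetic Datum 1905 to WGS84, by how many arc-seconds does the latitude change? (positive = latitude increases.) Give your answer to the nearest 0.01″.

sin φ = -0.521541, cos φ = 0.853226, sin λ = -0.848829, cos λ = 0.528668.
North component: ΔN = −sin φ cos λ·ΔX − sin φ sin λ·ΔY + cos φ·ΔZ = −(-0.521541)(0.528668)(-469.5) − (-0.521541)(-0.848829)(194.3) + (0.853226)(561.6) = 263.70 m.
1° of latitude spans πR/180 = 111177 m, so Δφ = 263.70 / 111177 × 3600 = 8.539″.

Δφ = 8.54″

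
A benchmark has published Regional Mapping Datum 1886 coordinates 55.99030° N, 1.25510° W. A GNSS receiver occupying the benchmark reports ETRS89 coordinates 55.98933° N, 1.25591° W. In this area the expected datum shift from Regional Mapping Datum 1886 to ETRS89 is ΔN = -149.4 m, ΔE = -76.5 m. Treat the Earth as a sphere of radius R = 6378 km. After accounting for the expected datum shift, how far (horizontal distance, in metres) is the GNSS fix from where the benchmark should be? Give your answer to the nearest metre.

49 m

Observed coordinate differences: Δφ = -0.00097°, Δλ = -0.00081°.
Converting to metres (1° lat = 111317 m, cos φ = 0.559333): observed ΔN = -108.0 m, observed ΔE = -50.4 m.
Subtracting the expected shift leaves a residual of -108.0 − (-149.4) = 41.4 m north and -50.4 − (-76.5) = 26.1 m east.
Residual distance = √(41.4² + 26.1²) = 48.9 m.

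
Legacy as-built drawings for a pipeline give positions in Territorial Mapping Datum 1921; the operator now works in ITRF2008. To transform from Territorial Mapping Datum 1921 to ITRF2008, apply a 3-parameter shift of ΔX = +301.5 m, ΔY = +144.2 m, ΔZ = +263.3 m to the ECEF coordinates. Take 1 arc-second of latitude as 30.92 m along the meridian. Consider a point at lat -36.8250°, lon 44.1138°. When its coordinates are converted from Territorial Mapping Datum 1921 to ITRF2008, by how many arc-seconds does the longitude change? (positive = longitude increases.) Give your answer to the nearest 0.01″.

sin φ = -0.599373, cos φ = 0.800470, sin λ = 0.696086, cos λ = 0.717959.
East component: ΔE = −sin λ·ΔX + cos λ·ΔY = −(0.696086)(301.5) + (0.717959)(144.2) = -106.34 m.
1° of latitude spans 3600 × 30.92 = 111312 m; at latitude φ, 1° of longitude spans that × cos φ = 89101.9 m, so Δλ = -106.34 / 89101.9 × 3600 = -4.296″.

Δλ = -4.30″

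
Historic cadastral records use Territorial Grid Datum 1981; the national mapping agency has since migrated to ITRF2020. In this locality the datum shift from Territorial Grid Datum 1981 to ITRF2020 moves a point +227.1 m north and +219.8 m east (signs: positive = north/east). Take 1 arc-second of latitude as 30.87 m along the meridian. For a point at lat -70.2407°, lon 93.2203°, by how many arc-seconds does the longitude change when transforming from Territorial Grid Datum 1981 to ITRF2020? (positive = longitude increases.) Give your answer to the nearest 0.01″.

Δλ = 21.06″

At latitude -70.2407°, cos φ = 0.338069.
1″ of longitude at this latitude = 30.87 × cos φ = 10.4362 m, so Δλ = 219.8 / 10.4362 = 21.061″.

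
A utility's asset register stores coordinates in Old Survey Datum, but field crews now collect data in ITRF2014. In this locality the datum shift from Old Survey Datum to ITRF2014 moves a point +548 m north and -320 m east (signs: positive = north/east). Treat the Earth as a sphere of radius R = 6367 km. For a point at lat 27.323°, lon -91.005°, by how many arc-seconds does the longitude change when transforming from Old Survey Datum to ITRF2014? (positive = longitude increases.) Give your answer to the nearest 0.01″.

At latitude 27.323°, cos φ = 0.888433.
One radian of longitude at latitude φ spans R cos φ, so Δλ = ΔE / (R cos φ) = -320.0 / (6367000 × 0.888433) = -5.6571e-05 rad = -11.669″.

Δλ = -11.67″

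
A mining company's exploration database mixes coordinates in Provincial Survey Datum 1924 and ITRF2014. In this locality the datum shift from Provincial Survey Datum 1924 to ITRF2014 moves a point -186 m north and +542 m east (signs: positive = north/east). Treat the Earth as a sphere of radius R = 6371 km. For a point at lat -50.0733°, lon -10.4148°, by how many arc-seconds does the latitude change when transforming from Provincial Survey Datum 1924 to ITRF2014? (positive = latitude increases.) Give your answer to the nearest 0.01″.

On a sphere of radius R, 1 rad of latitude = R, so Δφ = ΔN / R = -186.0 / 6371000 = -2.9195e-05 rad = -6.022″.

Δφ = -6.02″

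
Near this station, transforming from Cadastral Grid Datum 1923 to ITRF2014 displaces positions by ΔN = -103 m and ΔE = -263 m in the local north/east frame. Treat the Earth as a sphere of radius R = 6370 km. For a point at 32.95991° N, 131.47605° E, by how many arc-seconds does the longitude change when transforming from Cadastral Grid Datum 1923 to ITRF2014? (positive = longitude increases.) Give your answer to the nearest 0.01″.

At latitude 32.95991°, cos φ = 0.839051.
One radian of longitude at latitude φ spans R cos φ, so Δλ = ΔE / (R cos φ) = -263.0 / (6370000 × 0.839051) = -4.9207e-05 rad = -10.150″.

Δλ = -10.15″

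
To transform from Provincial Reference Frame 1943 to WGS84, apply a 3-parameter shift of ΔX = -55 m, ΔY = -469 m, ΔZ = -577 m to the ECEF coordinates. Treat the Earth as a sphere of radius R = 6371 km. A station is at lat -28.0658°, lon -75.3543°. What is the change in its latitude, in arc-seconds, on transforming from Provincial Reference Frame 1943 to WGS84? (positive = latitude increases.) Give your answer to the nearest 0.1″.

Δφ = -9.8″

sin φ = -0.470485, cos φ = 0.882408, sin λ = -0.967508, cos λ = 0.252841.
North component: ΔN = −sin φ cos λ·ΔX − sin φ sin λ·ΔY + cos φ·ΔZ = −(-0.470485)(0.252841)(-55) − (-0.470485)(-0.967508)(-469) + (0.882408)(-577) = -302.20 m.
1° of latitude spans πR/180 = 111195 m, so Δφ = -302.20 / 111195 × 3600 = -9.784″.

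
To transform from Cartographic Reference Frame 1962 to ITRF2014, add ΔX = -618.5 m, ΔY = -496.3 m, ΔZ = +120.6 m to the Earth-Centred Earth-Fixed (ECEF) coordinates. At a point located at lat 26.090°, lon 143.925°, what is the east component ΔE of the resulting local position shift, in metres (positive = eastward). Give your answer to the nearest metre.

At φ = 26.090°, λ = 143.925°: sin φ = 0.439782, cos φ = 0.898104, sin λ = 0.588844, cos λ = -0.808247.
ΔE = −sin λ·ΔX + cos λ·ΔY = −(0.588844)·(-618.5) + (-0.808247)·(-496.3) = 765.33 m.

ΔE = 765 m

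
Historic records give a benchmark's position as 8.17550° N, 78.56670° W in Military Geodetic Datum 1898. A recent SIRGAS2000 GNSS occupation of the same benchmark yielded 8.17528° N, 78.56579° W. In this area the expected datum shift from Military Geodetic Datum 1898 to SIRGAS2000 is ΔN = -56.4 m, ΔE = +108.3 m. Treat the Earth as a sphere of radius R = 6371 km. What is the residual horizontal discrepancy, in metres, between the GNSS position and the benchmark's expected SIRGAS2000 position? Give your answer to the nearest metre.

33 m

Observed coordinate differences: Δφ = -0.00022°, Δλ = +0.00091°.
Converting to metres (1° lat = 111195 m, cos φ = 0.989837): observed ΔN = -24.5 m, observed ΔE = 100.2 m.
Subtracting the expected shift leaves a residual of -24.5 − (-56.4) = 31.9 m north and 100.2 − (108.3) = -8.1 m east.
Residual distance = √(31.9² + (-8.1)²) = 33.0 m.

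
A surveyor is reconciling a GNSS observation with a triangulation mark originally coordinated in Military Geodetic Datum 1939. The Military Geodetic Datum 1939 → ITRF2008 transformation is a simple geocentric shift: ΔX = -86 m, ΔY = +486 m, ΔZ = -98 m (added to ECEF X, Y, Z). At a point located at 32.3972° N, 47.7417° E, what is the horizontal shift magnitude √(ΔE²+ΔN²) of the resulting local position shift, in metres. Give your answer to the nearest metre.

461 m

The local east axis at (φ, λ) is (−sin λ, cos λ, 0), so ΔE = −sin(47.7417°)·(-86) + cos(47.7417°)·486 = 390.47 m.
The local north axis is (−sin φ cos λ, −sin φ sin λ, cos φ), giving ΔN = 30.986 − 192.721 − 82.747 = -244.48 m.
Horizontal magnitude = √(ΔE² + ΔN²) = √(390.47² + (-244.48)²) = 460.70 m.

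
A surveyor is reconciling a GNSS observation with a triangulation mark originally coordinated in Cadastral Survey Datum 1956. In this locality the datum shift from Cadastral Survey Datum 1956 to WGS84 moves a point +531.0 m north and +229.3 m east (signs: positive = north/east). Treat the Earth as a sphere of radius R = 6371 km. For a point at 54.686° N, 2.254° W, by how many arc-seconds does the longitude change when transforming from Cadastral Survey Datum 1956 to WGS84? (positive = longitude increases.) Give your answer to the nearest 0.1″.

At latitude 54.686°, cos φ = 0.578057.
One radian of longitude at latitude φ spans R cos φ, so Δλ = ΔE / (R cos φ) = 229.3 / (6371000 × 0.578057) = 6.2262e-05 rad = 12.843″.

Δλ = 12.8″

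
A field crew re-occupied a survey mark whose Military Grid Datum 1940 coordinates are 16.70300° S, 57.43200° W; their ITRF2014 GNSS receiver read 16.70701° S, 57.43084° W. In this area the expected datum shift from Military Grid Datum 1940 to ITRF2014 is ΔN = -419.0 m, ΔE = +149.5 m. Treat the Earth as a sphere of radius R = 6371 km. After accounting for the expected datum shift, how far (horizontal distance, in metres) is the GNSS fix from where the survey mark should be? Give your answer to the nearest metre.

Observed coordinate differences: Δφ = -0.00401°, Δλ = +0.00116°.
Converting to metres (1° lat = 111195 m, cos φ = 0.957807): observed ΔN = -445.9 m, observed ΔE = 123.5 m.
Subtracting the expected shift leaves a residual of -445.9 − (-419.0) = -26.9 m north and 123.5 − (149.5) = -26.0 m east.
Residual distance = √((-26.9)² + (-26.0)²) = 37.4 m.

37 m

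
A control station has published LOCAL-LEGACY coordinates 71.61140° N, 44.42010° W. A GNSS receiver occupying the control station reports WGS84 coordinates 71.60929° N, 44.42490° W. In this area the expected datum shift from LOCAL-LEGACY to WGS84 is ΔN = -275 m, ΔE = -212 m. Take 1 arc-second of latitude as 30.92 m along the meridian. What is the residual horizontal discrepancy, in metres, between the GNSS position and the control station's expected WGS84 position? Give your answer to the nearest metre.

Observed coordinate differences: Δφ = -0.00211°, Δλ = -0.00480°.
Converting to metres (1° lat = 111312 m, cos φ = 0.315460): observed ΔN = -234.9 m, observed ΔE = -168.5 m.
Subtracting the expected shift leaves a residual of -234.9 − (-275) = 40.1 m north and -168.5 − (-212) = 43.5 m east.
Residual distance = √(40.1² + 43.5²) = 59.1 m.

59 m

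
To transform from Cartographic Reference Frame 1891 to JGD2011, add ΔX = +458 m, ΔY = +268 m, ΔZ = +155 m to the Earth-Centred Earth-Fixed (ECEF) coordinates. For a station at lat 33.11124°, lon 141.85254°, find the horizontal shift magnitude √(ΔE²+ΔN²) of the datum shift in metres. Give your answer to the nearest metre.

The local east axis at (φ, λ) is (−sin λ, cos λ, 0), so ΔE = −sin(141.85254°)·458 + cos(141.85254°)·268 = -493.66 m.
The local north axis is (−sin φ cos λ, −sin φ sin λ, cos φ), giving ΔN = 196.755 − 90.429 + 129.830 = 236.16 m.
Horizontal magnitude = √(ΔE² + ΔN²) = √((-493.66)² + 236.16²) = 547.24 m.

547 m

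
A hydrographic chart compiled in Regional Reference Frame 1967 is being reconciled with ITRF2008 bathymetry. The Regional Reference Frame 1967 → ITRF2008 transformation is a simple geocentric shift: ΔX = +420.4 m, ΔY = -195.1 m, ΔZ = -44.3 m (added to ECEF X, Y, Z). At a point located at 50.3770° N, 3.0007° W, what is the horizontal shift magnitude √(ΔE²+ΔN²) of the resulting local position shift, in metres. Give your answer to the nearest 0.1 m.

The local east axis at (φ, λ) is (−sin λ, cos λ, 0), so ΔE = −sin(-3.0007°)·420.4 + cos(-3.0007°)·(-195.1) = -172.83 m.
The local north axis is (−sin φ cos λ, −sin φ sin λ, cos φ), giving ΔN = -323.372 − 7.867 − 28.252 = -359.49 m.
Horizontal magnitude = √(ΔE² + ΔN²) = √((-172.83)² + (-359.49)²) = 398.88 m.

398.9 m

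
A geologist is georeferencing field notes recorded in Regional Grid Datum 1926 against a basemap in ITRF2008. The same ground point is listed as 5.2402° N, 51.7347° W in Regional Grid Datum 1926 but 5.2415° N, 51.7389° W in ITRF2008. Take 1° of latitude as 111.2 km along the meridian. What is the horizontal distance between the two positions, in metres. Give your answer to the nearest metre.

Δφ = 5.2415° − 5.2402° = +0.0013°; Δλ = -51.7389° − -51.7347° = -0.0042°.
ΔN = Δφ × 111200 = 144.6 m; ΔE = Δλ × 111200 × cos(5.2402°) = -0.0042 × 111200 × 0.995821 = -465.1 m.
Distance = √(ΔE² + ΔN²) = √((-465.1)² + 144.6²) = 487.0 m.

487 m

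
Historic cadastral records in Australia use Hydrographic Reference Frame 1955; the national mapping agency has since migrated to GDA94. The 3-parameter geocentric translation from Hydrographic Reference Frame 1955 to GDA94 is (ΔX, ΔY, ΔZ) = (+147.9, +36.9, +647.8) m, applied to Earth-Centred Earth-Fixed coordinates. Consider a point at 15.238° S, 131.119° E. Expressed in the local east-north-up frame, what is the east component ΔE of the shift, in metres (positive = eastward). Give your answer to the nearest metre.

ΔE = -136 m

The local east axis at (φ, λ) is (−sin λ, cos λ, 0), so ΔE = −sin(131.119°)·147.9 + cos(131.119°)·36.9 = -135.69 m.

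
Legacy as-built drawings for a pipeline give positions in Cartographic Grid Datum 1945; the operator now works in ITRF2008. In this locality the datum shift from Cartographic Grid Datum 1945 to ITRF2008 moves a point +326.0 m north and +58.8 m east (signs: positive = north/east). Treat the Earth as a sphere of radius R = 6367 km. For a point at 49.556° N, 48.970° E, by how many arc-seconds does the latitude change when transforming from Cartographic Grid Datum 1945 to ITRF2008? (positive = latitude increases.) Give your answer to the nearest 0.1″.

Δφ = 10.6″

On a sphere of radius R, 1 rad of latitude = R, so Δφ = ΔN / R = 326.0 / 6367000 = 5.1202e-05 rad = 10.561″.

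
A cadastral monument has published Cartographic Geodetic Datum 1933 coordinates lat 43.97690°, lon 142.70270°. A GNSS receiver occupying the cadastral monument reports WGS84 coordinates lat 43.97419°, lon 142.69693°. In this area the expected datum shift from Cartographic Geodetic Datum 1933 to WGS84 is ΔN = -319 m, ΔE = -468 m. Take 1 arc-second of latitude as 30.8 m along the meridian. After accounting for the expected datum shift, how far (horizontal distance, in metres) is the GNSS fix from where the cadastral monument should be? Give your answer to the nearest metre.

20 m

Observed coordinate differences: Δφ = -0.00271°, Δλ = -0.00577°.
Converting to metres (1° lat = 110880 m, cos φ = 0.719620): observed ΔN = -300.5 m, observed ΔE = -460.4 m.
Subtracting the expected shift leaves a residual of -300.5 − (-319) = 18.5 m north and -460.4 − (-468) = 7.6 m east.
Residual distance = √(18.5² + 7.6²) = 20.0 m.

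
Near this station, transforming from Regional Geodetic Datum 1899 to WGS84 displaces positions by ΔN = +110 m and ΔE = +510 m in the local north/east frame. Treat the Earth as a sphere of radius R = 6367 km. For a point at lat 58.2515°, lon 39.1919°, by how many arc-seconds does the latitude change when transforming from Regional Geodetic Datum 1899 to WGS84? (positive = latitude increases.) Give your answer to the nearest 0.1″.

Δφ = 3.6″

On a sphere of radius R, 1 rad of latitude = R, so Δφ = ΔN / R = 110.0 / 6367000 = 1.7277e-05 rad = 3.564″.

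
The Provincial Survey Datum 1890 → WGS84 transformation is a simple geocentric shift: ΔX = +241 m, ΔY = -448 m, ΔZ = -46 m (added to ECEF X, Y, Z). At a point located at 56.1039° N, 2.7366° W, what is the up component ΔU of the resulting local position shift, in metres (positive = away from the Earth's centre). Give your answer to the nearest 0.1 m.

ΔU = 108.0 m

The local up (radial) axis is (cos φ cos λ, cos φ sin λ, sin φ), giving ΔU = 134.250 + 11.929 − 38.182 = 108.00 m.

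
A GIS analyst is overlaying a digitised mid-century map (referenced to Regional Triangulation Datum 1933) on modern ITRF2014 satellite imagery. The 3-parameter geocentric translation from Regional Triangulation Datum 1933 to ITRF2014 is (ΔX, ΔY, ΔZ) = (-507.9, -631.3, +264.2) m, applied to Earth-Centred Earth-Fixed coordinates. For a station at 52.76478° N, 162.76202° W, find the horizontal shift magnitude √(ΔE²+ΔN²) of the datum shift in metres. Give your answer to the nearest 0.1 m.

587.8 m

At φ = 52.76478°, λ = -162.76202°: sin φ = 0.796158, cos φ = 0.605089, sin λ = -0.296341, cos λ = -0.955082.
ΔE = −sin λ·ΔX + cos λ·ΔY = −(-0.296341)·(-507.9) + (-0.955082)·(-631.3) = 452.43 m.
ΔN = −sin φ cos λ·ΔX − sin φ sin λ·ΔY + cos φ·ΔZ = −(0.796158)(-0.955082)(-507.9) − (0.796158)(-0.296341)(-631.3) + (0.605089)(264.2) = -375.29 m.
Horizontal magnitude = √(ΔE² + ΔN²) = √(452.43² + (-375.29)²) = 587.82 m.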